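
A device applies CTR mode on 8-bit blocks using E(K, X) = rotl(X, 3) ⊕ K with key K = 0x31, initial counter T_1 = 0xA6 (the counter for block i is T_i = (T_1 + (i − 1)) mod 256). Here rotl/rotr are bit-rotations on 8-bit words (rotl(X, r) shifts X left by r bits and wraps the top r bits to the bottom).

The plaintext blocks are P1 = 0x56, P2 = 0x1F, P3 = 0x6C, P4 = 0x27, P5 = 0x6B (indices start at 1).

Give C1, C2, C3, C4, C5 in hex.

CTR encryption: S_i = E(K, T_i) where T_i is the counter for block i; C_i = P_i ⊕ S_i.
C1: T = 0xA6, S = E(K, T) = 0x04; 0x56 ⊕ 0x04 = 0x52.
C2: T = 0xA7, S = E(K, T) = 0x0C; 0x1F ⊕ 0x0C = 0x13.
C3: T = 0xA8, S = E(K, T) = 0x74; 0x6C ⊕ 0x74 = 0x18.
C4: T = 0xA9, S = E(K, T) = 0x7C; 0x27 ⊕ 0x7C = 0x5B.
C5: T = 0xAA, S = E(K, T) = 0x64; 0x6B ⊕ 0x64 = 0x0F.

C1 = 0x52, C2 = 0x13, C3 = 0x18, C4 = 0x5B, C5 = 0x0F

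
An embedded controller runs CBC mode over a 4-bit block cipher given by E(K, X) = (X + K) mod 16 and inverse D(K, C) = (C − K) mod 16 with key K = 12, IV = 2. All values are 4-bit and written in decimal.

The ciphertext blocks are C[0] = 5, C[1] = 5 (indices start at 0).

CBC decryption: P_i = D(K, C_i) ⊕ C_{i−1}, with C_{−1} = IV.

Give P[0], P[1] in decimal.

P[0]: D(K, 5) = 9; 9 ⊕ 2 = 11.
P[1]: D(K, 5) = 9; 9 ⊕ 5 = 12.

P[0] = 11, P[1] = 12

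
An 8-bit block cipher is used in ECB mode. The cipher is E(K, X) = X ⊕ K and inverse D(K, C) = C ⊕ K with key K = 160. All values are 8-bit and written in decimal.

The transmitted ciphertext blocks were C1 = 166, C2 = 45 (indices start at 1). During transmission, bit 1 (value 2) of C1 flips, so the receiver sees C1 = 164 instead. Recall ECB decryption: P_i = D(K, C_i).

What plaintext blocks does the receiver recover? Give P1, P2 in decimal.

Only C1 changed, to 164. In ECB, a change in C_i affects only P_i. Decrypting the received ciphertext:
P1: D(K, 164) = 4.
P2: D(K, 45) = 141.
Blocks that differ from the original plaintext: P1.

P1 = 4, P2 = 141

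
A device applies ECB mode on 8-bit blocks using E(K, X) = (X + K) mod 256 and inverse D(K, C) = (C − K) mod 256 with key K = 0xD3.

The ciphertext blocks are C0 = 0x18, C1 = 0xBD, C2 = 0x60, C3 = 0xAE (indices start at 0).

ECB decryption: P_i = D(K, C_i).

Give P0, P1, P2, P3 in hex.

P0: D(K, 0x18) = 0x45.
P1: D(K, 0xBD) = 0xEA.
P2: D(K, 0x60) = 0x8D.
P3: D(K, 0xAE) = 0xDB.

P0 = 0x45, P1 = 0xEA, P2 = 0x8D, P3 = 0xDB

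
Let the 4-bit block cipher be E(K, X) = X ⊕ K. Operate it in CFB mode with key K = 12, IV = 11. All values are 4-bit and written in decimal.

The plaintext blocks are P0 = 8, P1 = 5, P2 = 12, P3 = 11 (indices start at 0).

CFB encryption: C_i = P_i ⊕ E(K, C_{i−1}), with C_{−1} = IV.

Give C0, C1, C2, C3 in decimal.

C0 = 15, C1 = 6, C2 = 6, C3 = 1

C0: E(K, 11) = 7; 8 ⊕ 7 = 15.
C1: E(K, 15) = 3; 5 ⊕ 3 = 6.
C2: E(K, 6) = 10; 12 ⊕ 10 = 6.
C3: E(K, 6) = 10; 11 ⊕ 10 = 1.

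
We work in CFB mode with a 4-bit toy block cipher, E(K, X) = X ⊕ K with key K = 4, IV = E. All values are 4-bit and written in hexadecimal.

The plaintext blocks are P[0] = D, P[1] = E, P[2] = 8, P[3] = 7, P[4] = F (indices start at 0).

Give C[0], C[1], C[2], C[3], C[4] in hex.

C[0] = 7, C[1] = D, C[2] = 1, C[3] = 2, C[4] = 9

CFB encryption: C_i = P_i ⊕ E(K, C_{i−1}), with C_{−1} = IV.
C[0]: E(K, E) = A; D ⊕ A = 7.
C[1]: E(K, 7) = 3; E ⊕ 3 = D.
C[2]: E(K, D) = 9; 8 ⊕ 9 = 1.
C[3]: E(K, 1) = 5; 7 ⊕ 5 = 2.
C[4]: E(K, 2) = 6; F ⊕ 6 = 9.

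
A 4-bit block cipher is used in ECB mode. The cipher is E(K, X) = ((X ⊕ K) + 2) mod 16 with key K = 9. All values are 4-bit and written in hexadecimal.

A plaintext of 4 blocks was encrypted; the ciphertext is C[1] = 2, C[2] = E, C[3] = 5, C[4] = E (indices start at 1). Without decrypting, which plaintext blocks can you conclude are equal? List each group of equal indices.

ECB encrypts each block independently with the same key, so equal ciphertext blocks imply equal plaintext blocks.
C[2] = C[4] = E, so P[2] = P[4].

P[2] = P[4]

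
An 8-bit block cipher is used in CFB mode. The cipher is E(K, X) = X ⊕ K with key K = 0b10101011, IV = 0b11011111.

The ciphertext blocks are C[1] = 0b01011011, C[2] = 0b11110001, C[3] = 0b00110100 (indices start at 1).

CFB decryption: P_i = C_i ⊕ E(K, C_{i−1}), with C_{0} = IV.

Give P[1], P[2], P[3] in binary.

P[1] = 0b00101111, P[2] = 0b00000001, P[3] = 0b01101110

P[1]: E(K, 0b11011111) = 0b01110100; 0b01011011 ⊕ 0b01110100 = 0b00101111.
P[2]: E(K, 0b01011011) = 0b11110000; 0b11110001 ⊕ 0b11110000 = 0b00000001.
P[3]: E(K, 0b11110001) = 0b01011010; 0b00110100 ⊕ 0b01011010 = 0b01101110.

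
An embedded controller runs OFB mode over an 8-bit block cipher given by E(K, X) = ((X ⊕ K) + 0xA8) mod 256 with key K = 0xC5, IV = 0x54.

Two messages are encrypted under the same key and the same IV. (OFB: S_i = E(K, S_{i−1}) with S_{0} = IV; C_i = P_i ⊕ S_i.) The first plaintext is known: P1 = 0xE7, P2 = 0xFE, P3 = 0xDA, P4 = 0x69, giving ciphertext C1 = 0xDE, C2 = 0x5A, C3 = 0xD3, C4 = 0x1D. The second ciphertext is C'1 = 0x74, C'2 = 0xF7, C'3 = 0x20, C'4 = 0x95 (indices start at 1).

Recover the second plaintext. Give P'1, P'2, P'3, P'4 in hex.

P'1 = 0x4D, P'2 = 0x53, P'3 = 0x29, P'4 = 0xE1

In OFB with a reused IV, both messages share the same keystream S_i, so C_i ⊕ C'_i = P_i ⊕ P'_i and thus P'_i = P_i ⊕ C_i ⊕ C'_i.
P'1: 0xE7 ⊕ 0xDE ⊕ 0x74 = 0x4D.
P'2: 0xFE ⊕ 0x5A ⊕ 0xF7 = 0x53.
P'3: 0xDA ⊕ 0xD3 ⊕ 0x20 = 0x29.
P'4: 0x69 ⊕ 0x1D ⊕ 0x95 = 0xE1.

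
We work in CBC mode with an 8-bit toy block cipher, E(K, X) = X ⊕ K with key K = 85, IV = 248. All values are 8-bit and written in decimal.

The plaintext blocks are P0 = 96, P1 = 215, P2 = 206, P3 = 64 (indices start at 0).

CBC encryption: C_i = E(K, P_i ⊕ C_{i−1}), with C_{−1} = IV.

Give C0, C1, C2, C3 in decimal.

C0: P0 ⊕ 248 = 152; E(K, 152) = 205.
C1: P1 ⊕ 205 = 26; E(K, 26) = 79.
C2: P2 ⊕ 79 = 129; E(K, 129) = 212.
C3: P3 ⊕ 212 = 148; E(K, 148) = 193.

C0 = 205, C1 = 79, C2 = 212, C3 = 193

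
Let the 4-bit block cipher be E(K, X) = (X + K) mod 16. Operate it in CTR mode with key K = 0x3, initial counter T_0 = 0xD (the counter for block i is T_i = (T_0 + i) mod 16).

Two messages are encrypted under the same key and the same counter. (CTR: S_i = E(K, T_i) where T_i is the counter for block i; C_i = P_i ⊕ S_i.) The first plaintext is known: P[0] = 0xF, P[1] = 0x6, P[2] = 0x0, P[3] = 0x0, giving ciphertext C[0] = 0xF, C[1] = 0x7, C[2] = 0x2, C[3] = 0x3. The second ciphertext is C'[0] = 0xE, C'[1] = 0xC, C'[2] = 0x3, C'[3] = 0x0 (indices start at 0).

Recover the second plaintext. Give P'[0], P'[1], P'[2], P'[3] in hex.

P'[0] = 0xE, P'[1] = 0xD, P'[2] = 0x1, P'[3] = 0x3

In CTR with a reused counter, both messages share the same keystream S_i, so C_i ⊕ C'_i = P_i ⊕ P'_i and thus P'_i = P_i ⊕ C_i ⊕ C'_i.
P'[0]: 0xF ⊕ 0xF ⊕ 0xE = 0xE.
P'[1]: 0x6 ⊕ 0x7 ⊕ 0xC = 0xD.
P'[2]: 0x0 ⊕ 0x2 ⊕ 0x3 = 0x1.
P'[3]: 0x0 ⊕ 0x3 ⊕ 0x0 = 0x3.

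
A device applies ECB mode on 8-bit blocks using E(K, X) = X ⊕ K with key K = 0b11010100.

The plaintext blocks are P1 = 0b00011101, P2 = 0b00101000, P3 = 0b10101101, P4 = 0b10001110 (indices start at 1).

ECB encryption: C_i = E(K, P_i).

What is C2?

C2 = 0b11111100

C2: E(K, 0b00101000) = 0b11111100.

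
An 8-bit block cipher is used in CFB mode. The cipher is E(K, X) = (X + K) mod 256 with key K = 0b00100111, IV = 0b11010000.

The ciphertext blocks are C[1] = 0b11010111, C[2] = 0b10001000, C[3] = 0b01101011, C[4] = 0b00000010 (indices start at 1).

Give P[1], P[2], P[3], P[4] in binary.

P[1] = 0b00100000, P[2] = 0b01110110, P[3] = 0b11000100, P[4] = 0b10010000

CFB decryption: P_i = C_i ⊕ E(K, C_{i−1}), with C_{0} = IV.
P[1]: E(K, 0b11010000) = 0b11110111; 0b11010111 ⊕ 0b11110111 = 0b00100000.
P[2]: E(K, 0b11010111) = 0b11111110; 0b10001000 ⊕ 0b11111110 = 0b01110110.
P[3]: E(K, 0b10001000) = 0b10101111; 0b01101011 ⊕ 0b10101111 = 0b11000100.
P[4]: E(K, 0b01101011) = 0b10010010; 0b00000010 ⊕ 0b10010010 = 0b10010000.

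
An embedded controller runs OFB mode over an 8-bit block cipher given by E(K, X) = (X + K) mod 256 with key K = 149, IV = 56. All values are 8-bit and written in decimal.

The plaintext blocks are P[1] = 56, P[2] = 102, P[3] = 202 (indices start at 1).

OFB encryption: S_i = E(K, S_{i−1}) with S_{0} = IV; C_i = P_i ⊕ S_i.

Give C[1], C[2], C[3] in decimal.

C[1] = 245, C[2] = 4, C[3] = 61

C[1]: S = E(K, 56) = 205; 56 ⊕ 205 = 245.
C[2]: S = E(K, 205) = 98; 102 ⊕ 98 = 4.
C[3]: S = E(K, 98) = 247; 202 ⊕ 247 = 61.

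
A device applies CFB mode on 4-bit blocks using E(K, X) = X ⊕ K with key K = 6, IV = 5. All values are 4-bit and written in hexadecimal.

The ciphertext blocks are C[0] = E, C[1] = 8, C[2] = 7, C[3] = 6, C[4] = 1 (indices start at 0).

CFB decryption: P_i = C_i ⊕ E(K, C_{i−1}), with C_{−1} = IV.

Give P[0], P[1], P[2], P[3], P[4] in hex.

P[0]: E(K, 5) = 3; E ⊕ 3 = D.
P[1]: E(K, E) = 8; 8 ⊕ 8 = 0.
P[2]: E(K, 8) = E; 7 ⊕ E = 9.
P[3]: E(K, 7) = 1; 6 ⊕ 1 = 7.
P[4]: E(K, 6) = 0; 1 ⊕ 0 = 1.

P[0] = D, P[1] = 0, P[2] = 9, P[3] = 7, P[4] = 1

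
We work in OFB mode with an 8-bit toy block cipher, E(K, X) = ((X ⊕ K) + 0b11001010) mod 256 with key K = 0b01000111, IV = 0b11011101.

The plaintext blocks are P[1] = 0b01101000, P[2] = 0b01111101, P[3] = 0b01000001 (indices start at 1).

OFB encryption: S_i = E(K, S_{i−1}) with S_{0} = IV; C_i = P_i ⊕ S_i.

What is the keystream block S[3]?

0b01110100

C[1]: S = E(K, 0b11011101) = 0b01100100; 0b01101000 ⊕ 0b01100100 = 0b00001100.
C[2]: S = E(K, 0b01100100) = 0b11101101; 0b01111101 ⊕ 0b11101101 = 0b10010000.
C[3]: S = E(K, 0b11101101) = 0b01110100; 0b01000001 ⊕ 0b01110100 = 0b00110101.
So S[3] = 0b01110100.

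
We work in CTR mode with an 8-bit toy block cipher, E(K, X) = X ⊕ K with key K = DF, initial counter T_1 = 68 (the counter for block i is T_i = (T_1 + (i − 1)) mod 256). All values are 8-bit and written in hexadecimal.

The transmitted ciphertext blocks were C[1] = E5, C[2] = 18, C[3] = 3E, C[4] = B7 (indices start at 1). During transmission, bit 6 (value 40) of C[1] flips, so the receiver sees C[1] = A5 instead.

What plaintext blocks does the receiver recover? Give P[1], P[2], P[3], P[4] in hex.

CTR decryption: S_i = E(K, T_i) where T_i is the counter for block i; P_i = C_i ⊕ S_i.
Only C[1] changed, to A5. In CTR, a change in C_i flips the same bit in P_i only; the keystream is unaffected. Decrypting the received ciphertext:
P[1]: T = 68, S = E(K, T) = B7; A5 ⊕ B7 = 12.
P[2]: T = 69, S = E(K, T) = B6; 18 ⊕ B6 = AE.
P[3]: T = 6A, S = E(K, T) = B5; 3E ⊕ B5 = 8B.
P[4]: T = 6B, S = E(K, T) = B4; B7 ⊕ B4 = 03.
Blocks that differ from the original plaintext: P[1].

P[1] = 12, P[2] = AE, P[3] = 8B, P[4] = 03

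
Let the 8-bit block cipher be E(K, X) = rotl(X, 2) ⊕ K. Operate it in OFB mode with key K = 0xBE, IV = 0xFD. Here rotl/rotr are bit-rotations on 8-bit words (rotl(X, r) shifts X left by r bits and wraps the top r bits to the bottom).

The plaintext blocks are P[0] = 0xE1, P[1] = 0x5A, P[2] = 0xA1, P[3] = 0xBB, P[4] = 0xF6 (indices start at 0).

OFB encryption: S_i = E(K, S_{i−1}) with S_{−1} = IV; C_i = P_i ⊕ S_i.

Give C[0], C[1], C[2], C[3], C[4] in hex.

C[0] = 0xA8, C[1] = 0xC1, C[2] = 0x71, C[3] = 0x46, C[4] = 0xBF

C[0]: S = E(K, 0xFD) = 0x49; 0xE1 ⊕ 0x49 = 0xA8.
C[1]: S = E(K, 0x49) = 0x9B; 0x5A ⊕ 0x9B = 0xC1.
C[2]: S = E(K, 0x9B) = 0xD0; 0xA1 ⊕ 0xD0 = 0x71.
C[3]: S = E(K, 0xD0) = 0xFD; 0xBB ⊕ 0xFD = 0x46.
C[4]: S = E(K, 0xFD) = 0x49; 0xF6 ⊕ 0x49 = 0xBF.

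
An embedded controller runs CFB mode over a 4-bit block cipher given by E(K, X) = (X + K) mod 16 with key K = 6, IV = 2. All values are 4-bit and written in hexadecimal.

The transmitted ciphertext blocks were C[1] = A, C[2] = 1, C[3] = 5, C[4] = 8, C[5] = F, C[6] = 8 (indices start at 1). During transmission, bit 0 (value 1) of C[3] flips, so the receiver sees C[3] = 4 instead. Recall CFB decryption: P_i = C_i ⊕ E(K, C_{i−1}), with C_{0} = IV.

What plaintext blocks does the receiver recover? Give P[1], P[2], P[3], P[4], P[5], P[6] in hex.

Only C[3] changed, to 4. In CFB, a change in C_i flips the same bit in P_i and garbles P_{i+1}. Decrypting the received ciphertext:
P[1]: E(K, 2) = 8; A ⊕ 8 = 2.
P[2]: E(K, A) = 0; 1 ⊕ 0 = 1.
P[3]: E(K, 1) = 7; 4 ⊕ 7 = 3.
P[4]: E(K, 4) = A; 8 ⊕ A = 2.
P[5]: E(K, 8) = E; F ⊕ E = 1.
P[6]: E(K, F) = 5; 8 ⊕ 5 = D.
Blocks that differ from the original plaintext: P[3], P[4].

P[1] = 2, P[2] = 1, P[3] = 3, P[4] = 2, P[5] = 1, P[6] = D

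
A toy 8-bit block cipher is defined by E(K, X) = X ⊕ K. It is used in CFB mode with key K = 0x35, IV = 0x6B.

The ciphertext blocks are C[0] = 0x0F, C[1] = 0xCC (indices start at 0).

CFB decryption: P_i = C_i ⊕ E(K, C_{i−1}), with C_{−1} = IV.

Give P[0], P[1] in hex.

P[0] = 0x51, P[1] = 0xF6

P[0]: E(K, 0x6B) = 0x5E; 0x0F ⊕ 0x5E = 0x51.
P[1]: E(K, 0x0F) = 0x3A; 0xCC ⊕ 0x3A = 0xF6.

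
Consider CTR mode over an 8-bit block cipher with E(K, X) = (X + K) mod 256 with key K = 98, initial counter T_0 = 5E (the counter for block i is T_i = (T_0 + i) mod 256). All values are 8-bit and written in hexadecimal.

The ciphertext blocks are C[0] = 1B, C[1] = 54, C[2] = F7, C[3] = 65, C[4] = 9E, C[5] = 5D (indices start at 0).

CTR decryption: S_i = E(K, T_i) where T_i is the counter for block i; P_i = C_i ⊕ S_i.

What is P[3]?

P[3] = 9C

P[3]: T = 61, S = E(K, T) = F9; 65 ⊕ F9 = 9C.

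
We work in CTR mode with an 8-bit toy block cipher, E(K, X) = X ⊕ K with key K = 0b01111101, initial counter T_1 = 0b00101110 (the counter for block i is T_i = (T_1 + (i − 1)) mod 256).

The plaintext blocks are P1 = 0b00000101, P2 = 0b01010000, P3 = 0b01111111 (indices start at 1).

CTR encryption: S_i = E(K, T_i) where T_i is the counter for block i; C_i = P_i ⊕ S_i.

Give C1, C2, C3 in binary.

C1: T = 0b00101110, S = E(K, T) = 0b01010011; 0b00000101 ⊕ 0b01010011 = 0b01010110.
C2: T = 0b00101111, S = E(K, T) = 0b01010010; 0b01010000 ⊕ 0b01010010 = 0b00000010.
C3: T = 0b00110000, S = E(K, T) = 0b01001101; 0b01111111 ⊕ 0b01001101 = 0b00110010.

C1 = 0b01010110, C2 = 0b00000010, C3 = 0b00110010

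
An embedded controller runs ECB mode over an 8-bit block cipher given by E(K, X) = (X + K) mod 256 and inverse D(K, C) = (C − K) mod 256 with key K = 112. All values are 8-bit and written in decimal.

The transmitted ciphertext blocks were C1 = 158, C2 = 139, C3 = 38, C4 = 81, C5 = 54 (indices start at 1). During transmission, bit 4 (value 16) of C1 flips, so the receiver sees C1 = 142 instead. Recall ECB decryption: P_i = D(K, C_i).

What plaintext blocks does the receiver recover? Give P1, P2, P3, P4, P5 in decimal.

Only C1 changed, to 142. In ECB, a change in C_i affects only P_i. Decrypting the received ciphertext:
P1: D(K, 142) = 30.
P2: D(K, 139) = 27.
P3: D(K, 38) = 182.
P4: D(K, 81) = 225.
P5: D(K, 54) = 198.
Blocks that differ from the original plaintext: P1.

P1 = 30, P2 = 27, P3 = 182, P4 = 225, P5 = 198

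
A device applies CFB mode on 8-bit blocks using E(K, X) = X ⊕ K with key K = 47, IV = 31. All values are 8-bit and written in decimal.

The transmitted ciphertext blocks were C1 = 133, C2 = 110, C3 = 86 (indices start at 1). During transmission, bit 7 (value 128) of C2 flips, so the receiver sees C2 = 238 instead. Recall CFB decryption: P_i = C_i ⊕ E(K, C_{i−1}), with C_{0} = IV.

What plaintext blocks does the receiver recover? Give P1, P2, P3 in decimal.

Only C2 changed, to 238. In CFB, a change in C_i flips the same bit in P_i and garbles P_{i+1}. Decrypting the received ciphertext:
P1: E(K, 31) = 48; 133 ⊕ 48 = 181.
P2: E(K, 133) = 170; 238 ⊕ 170 = 68.
P3: E(K, 238) = 193; 86 ⊕ 193 = 151.
Blocks that differ from the original plaintext: P2, P3.

P1 = 181, P2 = 68, P3 = 151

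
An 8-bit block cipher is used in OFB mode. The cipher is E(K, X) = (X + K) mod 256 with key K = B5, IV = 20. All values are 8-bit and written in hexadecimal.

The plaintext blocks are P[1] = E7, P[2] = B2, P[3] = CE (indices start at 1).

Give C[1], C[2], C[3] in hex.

OFB encryption: S_i = E(K, S_{i−1}) with S_{0} = IV; C_i = P_i ⊕ S_i.
C[1]: S = E(K, 20) = D5; E7 ⊕ D5 = 32.
C[2]: S = E(K, D5) = 8A; B2 ⊕ 8A = 38.
C[3]: S = E(K, 8A) = 3F; CE ⊕ 3F = F1.

C[1] = 32, C[2] = 38, C[3] = F1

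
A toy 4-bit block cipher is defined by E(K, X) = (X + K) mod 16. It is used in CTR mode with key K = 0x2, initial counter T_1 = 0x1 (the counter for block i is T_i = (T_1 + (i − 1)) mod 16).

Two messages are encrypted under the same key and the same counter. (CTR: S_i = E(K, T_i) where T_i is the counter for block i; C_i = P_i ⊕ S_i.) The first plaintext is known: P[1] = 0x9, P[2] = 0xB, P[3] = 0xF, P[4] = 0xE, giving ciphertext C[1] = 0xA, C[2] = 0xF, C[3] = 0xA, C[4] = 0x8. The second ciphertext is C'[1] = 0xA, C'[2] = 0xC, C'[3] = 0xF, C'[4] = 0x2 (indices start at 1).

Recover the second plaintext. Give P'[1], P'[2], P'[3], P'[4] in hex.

In CTR with a reused counter, both messages share the same keystream S_i, so C_i ⊕ C'_i = P_i ⊕ P'_i and thus P'_i = P_i ⊕ C_i ⊕ C'_i.
P'[1]: 0x9 ⊕ 0xA ⊕ 0xA = 0x9.
P'[2]: 0xB ⊕ 0xF ⊕ 0xC = 0x8.
P'[3]: 0xF ⊕ 0xA ⊕ 0xF = 0xA.
P'[4]: 0xE ⊕ 0x8 ⊕ 0x2 = 0x4.

P'[1] = 0x9, P'[2] = 0x8, P'[3] = 0xA, P'[4] = 0x4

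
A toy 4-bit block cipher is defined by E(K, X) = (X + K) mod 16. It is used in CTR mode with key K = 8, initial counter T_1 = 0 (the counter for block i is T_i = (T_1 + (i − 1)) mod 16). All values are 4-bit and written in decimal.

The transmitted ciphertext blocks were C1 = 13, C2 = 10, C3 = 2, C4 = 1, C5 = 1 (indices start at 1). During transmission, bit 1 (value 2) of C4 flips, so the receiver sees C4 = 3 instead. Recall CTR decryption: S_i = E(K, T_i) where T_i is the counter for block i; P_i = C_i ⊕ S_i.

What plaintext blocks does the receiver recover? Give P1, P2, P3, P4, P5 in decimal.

Only C4 changed, to 3. In CTR, a change in C_i flips the same bit in P_i only; the keystream is unaffected. Decrypting the received ciphertext:
P1: T = 0, S = E(K, T) = 8; 13 ⊕ 8 = 5.
P2: T = 1, S = E(K, T) = 9; 10 ⊕ 9 = 3.
P3: T = 2, S = E(K, T) = 10; 2 ⊕ 10 = 8.
P4: T = 3, S = E(K, T) = 11; 3 ⊕ 11 = 8.
P5: T = 4, S = E(K, T) = 12; 1 ⊕ 12 = 13.
Blocks that differ from the original plaintext: P4.

P1 = 5, P2 = 3, P3 = 8, P4 = 8, P5 = 13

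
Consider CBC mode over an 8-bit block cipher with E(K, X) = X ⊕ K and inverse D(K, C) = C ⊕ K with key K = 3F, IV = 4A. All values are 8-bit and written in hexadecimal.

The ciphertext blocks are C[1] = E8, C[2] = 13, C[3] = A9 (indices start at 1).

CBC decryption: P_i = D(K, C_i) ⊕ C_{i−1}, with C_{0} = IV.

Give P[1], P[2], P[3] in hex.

P[1]: D(K, E8) = D7; D7 ⊕ 4A = 9D.
P[2]: D(K, 13) = 2C; 2C ⊕ E8 = C4.
P[3]: D(K, A9) = 96; 96 ⊕ 13 = 85.

P[1] = 9D, P[2] = C4, P[3] = 85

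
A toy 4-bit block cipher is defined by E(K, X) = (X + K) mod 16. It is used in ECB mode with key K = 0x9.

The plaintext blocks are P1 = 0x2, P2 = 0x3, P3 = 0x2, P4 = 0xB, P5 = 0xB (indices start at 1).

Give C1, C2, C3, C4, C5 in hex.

ECB encryption: C_i = E(K, P_i).
C1: E(K, 0x2) = 0xB.
C2: E(K, 0x3) = 0xC.
C3: E(K, 0x2) = 0xB.
C4: E(K, 0xB) = 0x4.
C5: E(K, 0xB) = 0x4.

C1 = 0xB, C2 = 0xC, C3 = 0xB, C4 = 0x4, C5 = 0x4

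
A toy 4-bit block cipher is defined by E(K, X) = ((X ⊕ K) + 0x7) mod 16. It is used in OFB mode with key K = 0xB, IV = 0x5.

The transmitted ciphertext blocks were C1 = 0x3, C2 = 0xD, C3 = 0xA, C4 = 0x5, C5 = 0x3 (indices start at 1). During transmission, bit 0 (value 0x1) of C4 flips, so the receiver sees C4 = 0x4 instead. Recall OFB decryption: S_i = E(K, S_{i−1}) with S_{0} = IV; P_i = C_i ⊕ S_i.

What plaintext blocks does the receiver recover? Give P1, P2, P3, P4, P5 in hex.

P1 = 0x6, P2 = 0x8, P3 = 0xF, P4 = 0x1, P5 = 0x6

Only C4 changed, to 0x4. In OFB, a change in C_i flips the same bit in P_i only; the keystream is unaffected. Decrypting the received ciphertext:
P1: S = E(K, 0x5) = 0x5; 0x3 ⊕ 0x5 = 0x6.
P2: S = E(K, 0x5) = 0x5; 0xD ⊕ 0x5 = 0x8.
P3: S = E(K, 0x5) = 0x5; 0xA ⊕ 0x5 = 0xF.
P4: S = E(K, 0x5) = 0x5; 0x4 ⊕ 0x5 = 0x1.
P5: S = E(K, 0x5) = 0x5; 0x3 ⊕ 0x5 = 0x6.
Blocks that differ from the original plaintext: P4.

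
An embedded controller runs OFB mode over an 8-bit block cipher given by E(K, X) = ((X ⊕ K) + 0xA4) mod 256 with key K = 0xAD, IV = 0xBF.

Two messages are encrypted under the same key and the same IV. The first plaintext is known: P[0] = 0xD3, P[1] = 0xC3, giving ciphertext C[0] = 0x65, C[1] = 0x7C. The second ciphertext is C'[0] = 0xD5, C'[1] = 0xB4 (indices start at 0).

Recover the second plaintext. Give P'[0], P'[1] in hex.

In OFB with a reused IV, both messages share the same keystream S_i, so C_i ⊕ C'_i = P_i ⊕ P'_i and thus P'_i = P_i ⊕ C_i ⊕ C'_i.
P'[0]: 0xD3 ⊕ 0x65 ⊕ 0xD5 = 0x63.
P'[1]: 0xC3 ⊕ 0x7C ⊕ 0xB4 = 0x0B.

P'[0] = 0x63, P'[1] = 0x0B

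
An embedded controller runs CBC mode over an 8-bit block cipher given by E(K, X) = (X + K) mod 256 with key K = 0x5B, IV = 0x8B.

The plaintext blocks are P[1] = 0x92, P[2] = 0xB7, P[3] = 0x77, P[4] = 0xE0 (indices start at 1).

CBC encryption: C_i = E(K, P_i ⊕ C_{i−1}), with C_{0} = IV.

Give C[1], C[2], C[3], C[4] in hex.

C[1]: P[1] ⊕ 0x8B = 0x19; E(K, 0x19) = 0x74.
C[2]: P[2] ⊕ 0x74 = 0xC3; E(K, 0xC3) = 0x1E.
C[3]: P[3] ⊕ 0x1E = 0x69; E(K, 0x69) = 0xC4.
C[4]: P[4] ⊕ 0xC4 = 0x24; E(K, 0x24) = 0x7F.

C[1] = 0x74, C[2] = 0x1E, C[3] = 0xC4, C[4] = 0x7F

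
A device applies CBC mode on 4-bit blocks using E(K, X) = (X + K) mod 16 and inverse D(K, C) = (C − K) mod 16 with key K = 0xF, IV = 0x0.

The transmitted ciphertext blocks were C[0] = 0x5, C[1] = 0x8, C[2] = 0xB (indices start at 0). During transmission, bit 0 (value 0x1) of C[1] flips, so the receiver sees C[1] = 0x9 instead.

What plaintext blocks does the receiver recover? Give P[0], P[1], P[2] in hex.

CBC decryption: P_i = D(K, C_i) ⊕ C_{i−1}, with C_{−1} = IV.
Only C[1] changed, to 0x9. In CBC, a change in C_i garbles P_i and flips the same bit in P_{i+1}. Decrypting the received ciphertext:
P[0]: D(K, 0x5) = 0x6; 0x6 ⊕ 0x0 = 0x6.
P[1]: D(K, 0x9) = 0xA; 0xA ⊕ 0x5 = 0xF.
P[2]: D(K, 0xB) = 0xC; 0xC ⊕ 0x9 = 0x5.
Blocks that differ from the original plaintext: P[1], P[2].

P[0] = 0x6, P[1] = 0xF, P[2] = 0x5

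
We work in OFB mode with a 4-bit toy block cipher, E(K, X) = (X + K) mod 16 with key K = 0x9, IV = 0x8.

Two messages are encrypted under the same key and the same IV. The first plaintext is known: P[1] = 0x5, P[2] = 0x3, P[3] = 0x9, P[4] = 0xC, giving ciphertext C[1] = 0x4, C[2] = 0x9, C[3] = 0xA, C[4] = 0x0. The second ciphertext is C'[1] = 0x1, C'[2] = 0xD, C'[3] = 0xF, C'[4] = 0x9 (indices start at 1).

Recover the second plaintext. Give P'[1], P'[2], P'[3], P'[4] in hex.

In OFB with a reused IV, both messages share the same keystream S_i, so C_i ⊕ C'_i = P_i ⊕ P'_i and thus P'_i = P_i ⊕ C_i ⊕ C'_i.
P'[1]: 0x5 ⊕ 0x4 ⊕ 0x1 = 0x0.
P'[2]: 0x3 ⊕ 0x9 ⊕ 0xD = 0x7.
P'[3]: 0x9 ⊕ 0xA ⊕ 0xF = 0xC.
P'[4]: 0xC ⊕ 0x0 ⊕ 0x9 = 0x5.

P'[1] = 0x0, P'[2] = 0x7, P'[3] = 0xC, P'[4] = 0x5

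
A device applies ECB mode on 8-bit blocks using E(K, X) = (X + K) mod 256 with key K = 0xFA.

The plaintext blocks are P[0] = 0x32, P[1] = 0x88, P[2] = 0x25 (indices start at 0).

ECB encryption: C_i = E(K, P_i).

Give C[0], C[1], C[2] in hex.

C[0]: E(K, 0x32) = 0x2C.
C[1]: E(K, 0x88) = 0x82.
C[2]: E(K, 0x25) = 0x1F.

C[0] = 0x2C, C[1] = 0x82, C[2] = 0x1F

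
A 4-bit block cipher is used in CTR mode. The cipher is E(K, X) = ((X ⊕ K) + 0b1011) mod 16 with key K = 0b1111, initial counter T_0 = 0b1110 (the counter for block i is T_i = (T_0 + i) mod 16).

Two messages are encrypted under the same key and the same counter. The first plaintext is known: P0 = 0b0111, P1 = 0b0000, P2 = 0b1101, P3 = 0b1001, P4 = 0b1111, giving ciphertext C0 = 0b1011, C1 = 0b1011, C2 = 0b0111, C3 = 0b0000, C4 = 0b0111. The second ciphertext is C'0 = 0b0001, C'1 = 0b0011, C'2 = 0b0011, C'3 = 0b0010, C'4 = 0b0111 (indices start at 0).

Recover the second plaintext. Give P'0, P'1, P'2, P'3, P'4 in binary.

In CTR with a reused counter, both messages share the same keystream S_i, so C_i ⊕ C'_i = P_i ⊕ P'_i and thus P'_i = P_i ⊕ C_i ⊕ C'_i.
P'0: 0b0111 ⊕ 0b1011 ⊕ 0b0001 = 0b1101.
P'1: 0b0000 ⊕ 0b1011 ⊕ 0b0011 = 0b1000.
P'2: 0b1101 ⊕ 0b0111 ⊕ 0b0011 = 0b1001.
P'3: 0b1001 ⊕ 0b0000 ⊕ 0b0010 = 0b1011.
P'4: 0b1111 ⊕ 0b0111 ⊕ 0b0111 = 0b1111.

P'0 = 0b1101, P'1 = 0b1000, P'2 = 0b1001, P'3 = 0b1011, P'4 = 0b1111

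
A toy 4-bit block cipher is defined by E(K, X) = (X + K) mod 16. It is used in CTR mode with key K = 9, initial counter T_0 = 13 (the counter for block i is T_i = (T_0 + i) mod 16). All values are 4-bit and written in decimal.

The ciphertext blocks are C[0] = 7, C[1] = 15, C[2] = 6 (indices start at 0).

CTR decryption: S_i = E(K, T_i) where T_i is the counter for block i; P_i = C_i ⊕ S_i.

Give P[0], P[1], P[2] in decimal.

P[0]: T = 13, S = E(K, T) = 6; 7 ⊕ 6 = 1.
P[1]: T = 14, S = E(K, T) = 7; 15 ⊕ 7 = 8.
P[2]: T = 15, S = E(K, T) = 8; 6 ⊕ 8 = 14.

P[0] = 1, P[1] = 8, P[2] = 14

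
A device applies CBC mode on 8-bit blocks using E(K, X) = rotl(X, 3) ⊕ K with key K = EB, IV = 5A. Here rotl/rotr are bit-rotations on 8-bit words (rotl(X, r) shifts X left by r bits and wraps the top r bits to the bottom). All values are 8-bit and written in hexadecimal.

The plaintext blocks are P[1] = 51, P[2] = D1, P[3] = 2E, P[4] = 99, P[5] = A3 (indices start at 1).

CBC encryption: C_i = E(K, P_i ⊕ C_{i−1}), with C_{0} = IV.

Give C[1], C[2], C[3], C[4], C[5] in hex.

C[1]: P[1] ⊕ 5A = 0B; E(K, 0B) = B3.
C[2]: P[2] ⊕ B3 = 62; E(K, 62) = F8.
C[3]: P[3] ⊕ F8 = D6; E(K, D6) = 5D.
C[4]: P[4] ⊕ 5D = C4; E(K, C4) = CD.
C[5]: P[5] ⊕ CD = 6E; E(K, 6E) = 98.

C[1] = B3, C[2] = F8, C[3] = 5D, C[4] = CD, C[5] = 98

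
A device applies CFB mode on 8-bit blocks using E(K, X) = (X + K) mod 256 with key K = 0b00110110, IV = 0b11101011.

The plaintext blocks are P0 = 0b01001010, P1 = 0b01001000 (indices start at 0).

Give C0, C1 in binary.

CFB encryption: C_i = P_i ⊕ E(K, C_{i−1}), with C_{−1} = IV.
C0: E(K, 0b11101011) = 0b00100001; 0b01001010 ⊕ 0b00100001 = 0b01101011.
C1: E(K, 0b01101011) = 0b10100001; 0b01001000 ⊕ 0b10100001 = 0b11101001.

C0 = 0b01101011, C1 = 0b11101001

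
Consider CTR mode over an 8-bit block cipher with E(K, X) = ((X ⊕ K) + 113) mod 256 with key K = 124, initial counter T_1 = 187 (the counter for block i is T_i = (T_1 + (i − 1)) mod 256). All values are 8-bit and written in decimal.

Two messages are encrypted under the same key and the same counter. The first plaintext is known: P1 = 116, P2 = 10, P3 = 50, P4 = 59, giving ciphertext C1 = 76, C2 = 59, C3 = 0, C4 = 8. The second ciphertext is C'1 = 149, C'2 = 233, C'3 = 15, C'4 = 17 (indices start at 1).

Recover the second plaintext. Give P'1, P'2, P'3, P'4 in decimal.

P'1 = 173, P'2 = 216, P'3 = 61, P'4 = 34

In CTR with a reused counter, both messages share the same keystream S_i, so C_i ⊕ C'_i = P_i ⊕ P'_i and thus P'_i = P_i ⊕ C_i ⊕ C'_i.
P'1: 116 ⊕ 76 ⊕ 149 = 173.
P'2: 10 ⊕ 59 ⊕ 233 = 216.
P'3: 50 ⊕ 0 ⊕ 15 = 61.
P'4: 59 ⊕ 8 ⊕ 17 = 34.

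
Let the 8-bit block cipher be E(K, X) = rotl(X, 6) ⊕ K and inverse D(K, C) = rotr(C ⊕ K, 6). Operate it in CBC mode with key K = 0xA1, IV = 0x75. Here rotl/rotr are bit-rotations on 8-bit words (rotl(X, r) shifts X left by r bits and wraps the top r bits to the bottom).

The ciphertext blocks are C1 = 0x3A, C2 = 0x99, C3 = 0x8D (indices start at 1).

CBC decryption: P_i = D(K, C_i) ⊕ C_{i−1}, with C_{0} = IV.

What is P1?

P1: D(K, 0x3A) = 0x6E; 0x6E ⊕ 0x75 = 0x1B.

P1 = 0x1B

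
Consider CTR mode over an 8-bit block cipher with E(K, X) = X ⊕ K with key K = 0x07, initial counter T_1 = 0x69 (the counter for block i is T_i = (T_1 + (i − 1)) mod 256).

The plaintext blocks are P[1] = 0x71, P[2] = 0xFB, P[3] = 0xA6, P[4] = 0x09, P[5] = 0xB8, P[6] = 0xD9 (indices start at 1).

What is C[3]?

C[3] = 0xCA

CTR encryption: S_i = E(K, T_i) where T_i is the counter for block i; C_i = P_i ⊕ S_i.
C[1]: T = 0x69, S = E(K, T) = 0x6E; 0x71 ⊕ 0x6E = 0x1F.
C[2]: T = 0x6A, S = E(K, T) = 0x6D; 0xFB ⊕ 0x6D = 0x96.
C[3]: T = 0x6B, S = E(K, T) = 0x6C; 0xA6 ⊕ 0x6C = 0xCA.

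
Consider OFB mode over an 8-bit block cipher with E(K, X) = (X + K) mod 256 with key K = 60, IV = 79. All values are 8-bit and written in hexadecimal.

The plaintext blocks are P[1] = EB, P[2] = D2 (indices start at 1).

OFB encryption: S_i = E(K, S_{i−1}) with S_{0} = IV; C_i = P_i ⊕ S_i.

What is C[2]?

C[2] = EB

C[1]: S = E(K, 79) = D9; EB ⊕ D9 = 32.
C[2]: S = E(K, D9) = 39; D2 ⊕ 39 = EB.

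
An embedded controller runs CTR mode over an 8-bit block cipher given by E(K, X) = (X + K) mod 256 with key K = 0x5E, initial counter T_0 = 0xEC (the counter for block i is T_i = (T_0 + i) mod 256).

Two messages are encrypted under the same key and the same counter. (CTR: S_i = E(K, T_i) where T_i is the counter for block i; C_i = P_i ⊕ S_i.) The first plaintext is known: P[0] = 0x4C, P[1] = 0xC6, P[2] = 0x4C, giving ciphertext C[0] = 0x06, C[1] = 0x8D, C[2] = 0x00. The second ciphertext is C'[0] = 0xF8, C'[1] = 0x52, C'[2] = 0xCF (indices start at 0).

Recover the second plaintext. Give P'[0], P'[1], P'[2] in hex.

In CTR with a reused counter, both messages share the same keystream S_i, so C_i ⊕ C'_i = P_i ⊕ P'_i and thus P'_i = P_i ⊕ C_i ⊕ C'_i.
P'[0]: 0x4C ⊕ 0x06 ⊕ 0xF8 = 0xB2.
P'[1]: 0xC6 ⊕ 0x8D ⊕ 0x52 = 0x19.
P'[2]: 0x4C ⊕ 0x00 ⊕ 0xCF = 0x83.

P'[0] = 0xB2, P'[1] = 0x19, P'[2] = 0x83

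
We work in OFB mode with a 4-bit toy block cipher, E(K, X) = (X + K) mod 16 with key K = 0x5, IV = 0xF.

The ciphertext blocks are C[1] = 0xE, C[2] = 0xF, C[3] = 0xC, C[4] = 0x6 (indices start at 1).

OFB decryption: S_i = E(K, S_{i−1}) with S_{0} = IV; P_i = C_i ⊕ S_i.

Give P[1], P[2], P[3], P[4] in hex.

P[1] = 0xA, P[2] = 0x6, P[3] = 0x2, P[4] = 0x5

P[1]: S = E(K, 0xF) = 0x4; 0xE ⊕ 0x4 = 0xA.
P[2]: S = E(K, 0x4) = 0x9; 0xF ⊕ 0x9 = 0x6.
P[3]: S = E(K, 0x9) = 0xE; 0xC ⊕ 0xE = 0x2.
P[4]: S = E(K, 0xE) = 0x3; 0x6 ⊕ 0x3 = 0x5.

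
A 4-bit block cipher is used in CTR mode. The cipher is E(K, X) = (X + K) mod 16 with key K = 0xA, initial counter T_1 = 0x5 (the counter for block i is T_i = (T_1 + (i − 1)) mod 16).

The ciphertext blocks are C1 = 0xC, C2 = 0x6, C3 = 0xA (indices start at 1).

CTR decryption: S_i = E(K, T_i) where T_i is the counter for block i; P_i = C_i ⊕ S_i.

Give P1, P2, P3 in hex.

P1 = 0x3, P2 = 0x6, P3 = 0xB

P1: T = 0x5, S = E(K, T) = 0xF; 0xC ⊕ 0xF = 0x3.
P2: T = 0x6, S = E(K, T) = 0x0; 0x6 ⊕ 0x0 = 0x6.
P3: T = 0x7, S = E(K, T) = 0x1; 0xA ⊕ 0x1 = 0xB.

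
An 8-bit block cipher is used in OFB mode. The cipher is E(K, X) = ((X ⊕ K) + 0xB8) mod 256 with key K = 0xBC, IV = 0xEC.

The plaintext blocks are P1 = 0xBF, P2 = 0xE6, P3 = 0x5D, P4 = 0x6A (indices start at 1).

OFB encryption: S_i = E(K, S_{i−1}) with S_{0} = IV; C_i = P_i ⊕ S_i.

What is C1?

C1 = 0xB7

C1: S = E(K, 0xEC) = 0x08; 0xBF ⊕ 0x08 = 0xB7.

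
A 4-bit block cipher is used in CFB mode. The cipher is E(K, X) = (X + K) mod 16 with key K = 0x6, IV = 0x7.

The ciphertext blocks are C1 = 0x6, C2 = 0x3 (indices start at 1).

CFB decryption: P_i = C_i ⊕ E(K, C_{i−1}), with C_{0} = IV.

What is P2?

P2: E(K, 0x6) = 0xC; 0x3 ⊕ 0xC = 0xF.

P2 = 0xF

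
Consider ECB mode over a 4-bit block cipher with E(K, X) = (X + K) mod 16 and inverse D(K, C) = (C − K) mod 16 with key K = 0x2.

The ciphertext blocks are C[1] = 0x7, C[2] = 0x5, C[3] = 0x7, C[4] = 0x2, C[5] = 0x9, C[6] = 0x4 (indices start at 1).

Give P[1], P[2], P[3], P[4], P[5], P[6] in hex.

ECB decryption: P_i = D(K, C_i).
P[1]: D(K, 0x7) = 0x5.
P[2]: D(K, 0x5) = 0x3.
P[3]: D(K, 0x7) = 0x5.
P[4]: D(K, 0x2) = 0x0.
P[5]: D(K, 0x9) = 0x7.
P[6]: D(K, 0x4) = 0x2.

P[1] = 0x5, P[2] = 0x3, P[3] = 0x5, P[4] = 0x0, P[5] = 0x7, P[6] = 0x2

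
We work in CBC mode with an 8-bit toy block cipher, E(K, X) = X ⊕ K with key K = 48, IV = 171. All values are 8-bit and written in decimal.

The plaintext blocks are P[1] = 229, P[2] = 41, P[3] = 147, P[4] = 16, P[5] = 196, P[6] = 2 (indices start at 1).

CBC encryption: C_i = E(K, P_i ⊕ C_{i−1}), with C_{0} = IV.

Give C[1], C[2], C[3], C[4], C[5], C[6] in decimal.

C[1] = 126, C[2] = 103, C[3] = 196, C[4] = 228, C[5] = 16, C[6] = 34

C[1]: P[1] ⊕ 171 = 78; E(K, 78) = 126.
C[2]: P[2] ⊕ 126 = 87; E(K, 87) = 103.
C[3]: P[3] ⊕ 103 = 244; E(K, 244) = 196.
C[4]: P[4] ⊕ 196 = 212; E(K, 212) = 228.
C[5]: P[5] ⊕ 228 = 32; E(K, 32) = 16.
C[6]: P[6] ⊕ 16 = 18; E(K, 18) = 34.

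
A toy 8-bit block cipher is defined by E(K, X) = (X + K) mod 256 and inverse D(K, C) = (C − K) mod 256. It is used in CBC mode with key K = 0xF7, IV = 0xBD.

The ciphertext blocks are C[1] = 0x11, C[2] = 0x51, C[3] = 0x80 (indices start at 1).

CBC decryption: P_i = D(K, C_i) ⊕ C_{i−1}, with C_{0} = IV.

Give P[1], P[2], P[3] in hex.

P[1]: D(K, 0x11) = 0x1A; 0x1A ⊕ 0xBD = 0xA7.
P[2]: D(K, 0x51) = 0x5A; 0x5A ⊕ 0x11 = 0x4B.
P[3]: D(K, 0x80) = 0x89; 0x89 ⊕ 0x51 = 0xD8.

P[1] = 0xA7, P[2] = 0x4B, P[3] = 0xD8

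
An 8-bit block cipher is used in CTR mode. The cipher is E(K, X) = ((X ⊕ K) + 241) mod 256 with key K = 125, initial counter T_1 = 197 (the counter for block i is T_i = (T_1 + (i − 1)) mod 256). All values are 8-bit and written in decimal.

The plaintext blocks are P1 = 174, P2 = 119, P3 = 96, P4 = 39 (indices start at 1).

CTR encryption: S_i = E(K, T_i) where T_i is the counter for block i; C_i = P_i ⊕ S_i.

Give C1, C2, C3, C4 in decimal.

C1: T = 197, S = E(K, T) = 169; 174 ⊕ 169 = 7.
C2: T = 198, S = E(K, T) = 172; 119 ⊕ 172 = 219.
C3: T = 199, S = E(K, T) = 171; 96 ⊕ 171 = 203.
C4: T = 200, S = E(K, T) = 166; 39 ⊕ 166 = 129.

C1 = 7, C2 = 219, C3 = 203, C4 = 129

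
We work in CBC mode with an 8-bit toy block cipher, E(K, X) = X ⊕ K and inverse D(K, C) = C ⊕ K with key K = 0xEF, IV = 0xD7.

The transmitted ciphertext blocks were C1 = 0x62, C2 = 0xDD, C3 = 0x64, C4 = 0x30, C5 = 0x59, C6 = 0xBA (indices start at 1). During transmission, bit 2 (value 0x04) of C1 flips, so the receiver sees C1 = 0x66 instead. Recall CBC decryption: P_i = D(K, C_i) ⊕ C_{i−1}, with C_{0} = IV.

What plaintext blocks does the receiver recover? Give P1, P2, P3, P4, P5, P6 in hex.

Only C1 changed, to 0x66. In CBC, a change in C_i garbles P_i and flips the same bit in P_{i+1}. Decrypting the received ciphertext:
P1: D(K, 0x66) = 0x89; 0x89 ⊕ 0xD7 = 0x5E.
P2: D(K, 0xDD) = 0x32; 0x32 ⊕ 0x66 = 0x54.
P3: D(K, 0x64) = 0x8B; 0x8B ⊕ 0xDD = 0x56.
P4: D(K, 0x30) = 0xDF; 0xDF ⊕ 0x64 = 0xBB.
P5: D(K, 0x59) = 0xB6; 0xB6 ⊕ 0x30 = 0x86.
P6: D(K, 0xBA) = 0x55; 0x55 ⊕ 0x59 = 0x0C.
Blocks that differ from the original plaintext: P1, P2.

P1 = 0x5E, P2 = 0x54, P3 = 0x56, P4 = 0xBB, P5 = 0x86, P6 = 0x0C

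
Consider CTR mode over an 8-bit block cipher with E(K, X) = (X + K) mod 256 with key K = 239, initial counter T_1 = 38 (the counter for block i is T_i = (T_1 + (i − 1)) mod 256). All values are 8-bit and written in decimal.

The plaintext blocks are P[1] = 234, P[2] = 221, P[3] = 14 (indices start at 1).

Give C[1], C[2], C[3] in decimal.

CTR encryption: S_i = E(K, T_i) where T_i is the counter for block i; C_i = P_i ⊕ S_i.
C[1]: T = 38, S = E(K, T) = 21; 234 ⊕ 21 = 255.
C[2]: T = 39, S = E(K, T) = 22; 221 ⊕ 22 = 203.
C[3]: T = 40, S = E(K, T) = 23; 14 ⊕ 23 = 25.

C[1] = 255, C[2] = 203, C[3] = 25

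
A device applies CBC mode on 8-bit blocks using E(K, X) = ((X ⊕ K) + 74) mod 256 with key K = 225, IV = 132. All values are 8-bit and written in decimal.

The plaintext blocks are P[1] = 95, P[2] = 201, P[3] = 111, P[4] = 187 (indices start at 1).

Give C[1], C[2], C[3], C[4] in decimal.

C[1] = 132, C[2] = 246, C[3] = 194, C[4] = 226

CBC encryption: C_i = E(K, P_i ⊕ C_{i−1}), with C_{0} = IV.
C[1]: P[1] ⊕ 132 = 219; E(K, 219) = 132.
C[2]: P[2] ⊕ 132 = 77; E(K, 77) = 246.
C[3]: P[3] ⊕ 246 = 153; E(K, 153) = 194.
C[4]: P[4] ⊕ 194 = 121; E(K, 121) = 226.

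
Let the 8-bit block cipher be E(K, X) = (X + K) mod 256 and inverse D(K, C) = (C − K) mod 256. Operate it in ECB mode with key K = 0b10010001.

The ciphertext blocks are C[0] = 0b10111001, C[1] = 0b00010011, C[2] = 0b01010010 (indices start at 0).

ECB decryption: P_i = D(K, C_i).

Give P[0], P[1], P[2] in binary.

P[0]: D(K, 0b10111001) = 0b00101000.
P[1]: D(K, 0b00010011) = 0b10000010.
P[2]: D(K, 0b01010010) = 0b11000001.

P[0] = 0b00101000, P[1] = 0b10000010, P[2] = 0b11000001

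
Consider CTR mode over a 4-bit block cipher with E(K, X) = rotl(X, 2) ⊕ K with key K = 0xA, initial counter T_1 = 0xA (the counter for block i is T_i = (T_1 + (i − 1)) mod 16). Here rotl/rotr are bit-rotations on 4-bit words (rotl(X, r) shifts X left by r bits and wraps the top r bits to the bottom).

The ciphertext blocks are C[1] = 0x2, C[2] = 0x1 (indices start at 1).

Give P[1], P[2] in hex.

CTR decryption: S_i = E(K, T_i) where T_i is the counter for block i; P_i = C_i ⊕ S_i.
P[1]: T = 0xA, S = E(K, T) = 0x0; 0x2 ⊕ 0x0 = 0x2.
P[2]: T = 0xB, S = E(K, T) = 0x4; 0x1 ⊕ 0x4 = 0x5.

P[1] = 0x2, P[2] = 0x5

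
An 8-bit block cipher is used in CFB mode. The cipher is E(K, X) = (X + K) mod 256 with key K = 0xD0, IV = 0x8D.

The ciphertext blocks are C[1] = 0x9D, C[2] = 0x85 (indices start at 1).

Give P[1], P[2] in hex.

P[1] = 0xC0, P[2] = 0xE8

CFB decryption: P_i = C_i ⊕ E(K, C_{i−1}), with C_{0} = IV.
P[1]: E(K, 0x8D) = 0x5D; 0x9D ⊕ 0x5D = 0xC0.
P[2]: E(K, 0x9D) = 0x6D; 0x85 ⊕ 0x6D = 0xE8.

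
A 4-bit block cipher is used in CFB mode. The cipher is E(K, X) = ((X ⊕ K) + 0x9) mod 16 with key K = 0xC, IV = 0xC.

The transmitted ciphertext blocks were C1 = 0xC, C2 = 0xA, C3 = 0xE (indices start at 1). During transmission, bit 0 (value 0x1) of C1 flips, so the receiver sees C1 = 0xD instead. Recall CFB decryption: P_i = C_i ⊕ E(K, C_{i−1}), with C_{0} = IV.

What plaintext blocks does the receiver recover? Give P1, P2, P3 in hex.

Only C1 changed, to 0xD. In CFB, a change in C_i flips the same bit in P_i and garbles P_{i+1}. Decrypting the received ciphertext:
P1: E(K, 0xC) = 0x9; 0xD ⊕ 0x9 = 0x4.
P2: E(K, 0xD) = 0xA; 0xA ⊕ 0xA = 0x0.
P3: E(K, 0xA) = 0xF; 0xE ⊕ 0xF = 0x1.
Blocks that differ from the original plaintext: P1, P2.

P1 = 0x4, P2 = 0x0, P3 = 0x1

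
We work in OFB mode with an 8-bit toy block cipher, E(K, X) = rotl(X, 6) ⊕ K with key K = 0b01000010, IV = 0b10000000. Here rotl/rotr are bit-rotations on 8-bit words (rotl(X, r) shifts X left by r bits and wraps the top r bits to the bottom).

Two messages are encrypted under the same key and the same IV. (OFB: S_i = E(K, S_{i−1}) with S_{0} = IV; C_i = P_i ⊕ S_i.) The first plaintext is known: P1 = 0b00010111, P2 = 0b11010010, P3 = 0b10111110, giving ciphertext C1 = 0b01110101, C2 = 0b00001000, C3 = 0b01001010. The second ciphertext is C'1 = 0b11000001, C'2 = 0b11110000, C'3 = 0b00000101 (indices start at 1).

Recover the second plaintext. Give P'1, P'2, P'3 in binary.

In OFB with a reused IV, both messages share the same keystream S_i, so C_i ⊕ C'_i = P_i ⊕ P'_i and thus P'_i = P_i ⊕ C_i ⊕ C'_i.
P'1: 0b00010111 ⊕ 0b01110101 ⊕ 0b11000001 = 0b10100011.
P'2: 0b11010010 ⊕ 0b00001000 ⊕ 0b11110000 = 0b00101010.
P'3: 0b10111110 ⊕ 0b01001010 ⊕ 0b00000101 = 0b11110001.

P'1 = 0b10100011, P'2 = 0b00101010, P'3 = 0b11110001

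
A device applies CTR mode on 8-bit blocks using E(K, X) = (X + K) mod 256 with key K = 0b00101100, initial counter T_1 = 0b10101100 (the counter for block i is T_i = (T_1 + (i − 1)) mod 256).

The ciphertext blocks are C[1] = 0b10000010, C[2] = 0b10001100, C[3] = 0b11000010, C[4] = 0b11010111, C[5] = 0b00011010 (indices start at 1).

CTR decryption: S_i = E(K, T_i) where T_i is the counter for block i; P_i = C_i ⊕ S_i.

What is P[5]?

P[5]: T = 0b10110000, S = E(K, T) = 0b11011100; 0b00011010 ⊕ 0b11011100 = 0b11000110.

P[5] = 0b11000110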